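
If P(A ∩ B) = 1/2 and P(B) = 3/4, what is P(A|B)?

P(A|B) = P(A ∩ B) / P(B)
= (1/2) / (3/4)
= 2/3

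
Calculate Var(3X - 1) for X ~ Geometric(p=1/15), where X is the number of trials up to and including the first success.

For X ~ Geometric(p=1/15), where X is the number of trials up to and including the first success:
Var(X) = 210
Var(3X - 1) = (3)² × Var(X) = 9 × 210 = 1890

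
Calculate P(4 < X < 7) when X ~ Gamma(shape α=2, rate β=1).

P(4 < X < 7) = ∫_{4}^{7} f(x) dx
where f(x) = x e^{- x}
= \frac{-8 + 5 e^{3}}{e^{7}}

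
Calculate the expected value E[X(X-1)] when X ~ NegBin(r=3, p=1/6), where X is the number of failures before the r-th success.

E[X(X-1)] = E[X² - X] = E[X²] - E[X]
E[X] = 15
E[X²] = Var(X) + (E[X])² = 90 + (15)² = 315
E[X(X-1)] = 315 - 15 = 300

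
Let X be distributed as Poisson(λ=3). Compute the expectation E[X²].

Using the identity E[X²] = Var(X) + (E[X])²:
E[X] = 3
Var(X) = 3
E[X²] = 3 + (3)²
= 12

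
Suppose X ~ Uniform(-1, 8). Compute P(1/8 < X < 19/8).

P(1/8 < X < 19/8) = ∫_{1/8}^{19/8} f(x) dx
where f(x) = \frac{1}{9}
= \frac{1}{4}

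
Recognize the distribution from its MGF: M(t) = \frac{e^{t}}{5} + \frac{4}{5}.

The MGF M(t) = \frac{e^{t}}{5} + \frac{4}{5} is the standard form for the Bernoulli distribution.
Comparing with the known MGF formula identifies: Bernoulli(p=1/5)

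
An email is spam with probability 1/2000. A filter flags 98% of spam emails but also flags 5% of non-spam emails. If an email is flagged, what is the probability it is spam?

Let D = the rare event, + = positive/flagged.
P(D) = 1/2000
P(+|D) = 98/100 = 49/50
P(+|D') = 5/100 = 1/20
P(+) = P(+|D)P(D) + P(+|D')P(D')
     = \frac{49}{50} × \frac{1}{2000} + \frac{1}{20} × \frac{1999}{2000}
     = \frac{10093}{200000}
P(D|+) = P(+|D)P(D)/P(+) = \frac{98}{10093}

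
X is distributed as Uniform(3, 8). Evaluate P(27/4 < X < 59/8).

P(27/4 < X < 59/8) = ∫_{27/4}^{59/8} f(x) dx
where f(x) = \frac{1}{5}
= \frac{1}{8}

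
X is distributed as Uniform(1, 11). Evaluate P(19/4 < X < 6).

P(19/4 < X < 6) = ∫_{19/4}^{6} f(x) dx
where f(x) = \frac{1}{10}
= \frac{1}{8}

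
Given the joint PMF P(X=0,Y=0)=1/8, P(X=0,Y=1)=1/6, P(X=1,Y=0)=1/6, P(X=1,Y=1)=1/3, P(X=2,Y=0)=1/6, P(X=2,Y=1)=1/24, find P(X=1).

P(X=1) = P(X=1,Y=0) + P(X=1,Y=1)
= 1/6 + 1/3
= 1/2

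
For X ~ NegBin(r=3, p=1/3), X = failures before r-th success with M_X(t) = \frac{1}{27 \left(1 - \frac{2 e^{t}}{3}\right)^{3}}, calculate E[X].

To find E[X], compute M^(1)(0):
M^(1)(t) = \frac{2 e^{t}}{27 \left(1 - \frac{2 e^{t}}{3}\right)^{4}}
M^(1)(0) = 6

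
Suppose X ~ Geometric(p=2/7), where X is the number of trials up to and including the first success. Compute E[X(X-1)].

E[X(X-1)] = E[X² - X] = E[X²] - E[X]
E[X] = \frac{7}{2}
E[X²] = Var(X) + (E[X])² = \frac{35}{4} + (\frac{7}{2})² = 21
E[X(X-1)] = 21 - \frac{7}{2} = \frac{35}{2}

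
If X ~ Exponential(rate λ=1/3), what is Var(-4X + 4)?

For X ~ Exponential(rate λ=1/3):
Var(X) = 9
Var(-4X + 4) = (-4)² × Var(X) = 16 × 9 = 144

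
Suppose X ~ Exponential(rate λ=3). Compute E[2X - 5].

For X ~ Exponential(rate λ=3):
E[X] = \frac{1}{3}
E[2X - 5] = 2 × E[X] - 5 = - \frac{13}{3}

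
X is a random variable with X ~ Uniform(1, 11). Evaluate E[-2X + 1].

For X ~ Uniform(1, 11):
E[X] = 6
E[-2X + 1] = -2 × E[X] + 1 = -11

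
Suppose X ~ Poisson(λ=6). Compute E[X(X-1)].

E[X(X-1)] = E[X² - X] = E[X²] - E[X]
E[X] = 6
E[X²] = Var(X) + (E[X])² = 6 + (6)² = 42
E[X(X-1)] = 42 - 6 = 36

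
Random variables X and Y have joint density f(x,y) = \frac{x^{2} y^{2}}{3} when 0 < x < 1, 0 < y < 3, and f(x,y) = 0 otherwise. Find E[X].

f_X(x) = ∫_0^3 \frac{x^{2} y^{2}}{3} dy = 3 x^{2}
E[X] = ∫_0^1 x × (3 x^{2}) dx = \frac{3}{4}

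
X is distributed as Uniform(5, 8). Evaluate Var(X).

For X ~ Uniform(5, 8):
Var(X) = \frac{3}{4}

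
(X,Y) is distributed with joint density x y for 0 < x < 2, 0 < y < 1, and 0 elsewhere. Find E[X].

f_X(x) = ∫_0^1 x y dy = \frac{x}{2}
E[X] = ∫_0^2 x × (\frac{x}{2}) dx = \frac{4}{3}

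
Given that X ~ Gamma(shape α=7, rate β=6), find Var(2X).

For X ~ Gamma(shape α=7, rate β=6):
Var(X) = \frac{7}{36}
Var(2X) = (2)² × Var(X) = 4 × \frac{7}{36} = \frac{7}{9}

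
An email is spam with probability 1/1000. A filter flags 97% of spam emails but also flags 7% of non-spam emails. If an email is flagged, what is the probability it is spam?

Let D = the rare event, + = positive/flagged.
P(D) = 1/1000
P(+|D) = 97/100
P(+|D') = 7/100
P(+) = P(+|D)P(D) + P(+|D')P(D')
     = \frac{97}{100} × \frac{1}{1000} + \frac{7}{100} × \frac{999}{1000}
     = \frac{709}{10000}
P(D|+) = P(+|D)P(D)/P(+) = \frac{97}{7090}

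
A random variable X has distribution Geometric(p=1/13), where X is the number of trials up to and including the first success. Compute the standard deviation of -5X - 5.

For X ~ Geometric(p=1/13), where X is the number of trials up to and including the first success:
Var(X) = 156
SD(X) = √(Var(X)) = √(156) = 2 \sqrt{39}
SD(-5X - 5) = |-5| × SD(X) = 5 × 2 \sqrt{39} = 10 \sqrt{39}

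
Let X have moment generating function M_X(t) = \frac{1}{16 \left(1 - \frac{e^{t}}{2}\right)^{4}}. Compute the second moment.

To find E[X^2], compute M^(2)(0):
M^(1)(t) = \frac{e^{t}}{8 \left(1 - \frac{e^{t}}{2}\right)^{5}}
M^(2)(t) = \frac{e^{t}}{8 \left(1 - \frac{e^{t}}{2}\right)^{5}} + \frac{5 e^{2 t}}{16 \left(1 - \frac{e^{t}}{2}\right)^{6}}
M^(2)(0) = 24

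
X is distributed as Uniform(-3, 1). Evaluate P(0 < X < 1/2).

P(0 < X < 1/2) = ∫_{0}^{1/2} f(x) dx
where f(x) = \frac{1}{4}
= \frac{1}{8}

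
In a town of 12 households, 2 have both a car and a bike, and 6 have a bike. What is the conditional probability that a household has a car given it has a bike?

P(A ∩ B) = 2/12 = 1/6
P(B) = 6/12 = 1/2
P(A|B) = P(A ∩ B) / P(B) = (1/6) / (1/2) = 1/3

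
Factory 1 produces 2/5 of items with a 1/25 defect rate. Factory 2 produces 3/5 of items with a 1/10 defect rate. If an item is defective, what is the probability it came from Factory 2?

Using Bayes' theorem:
P(F1) = 2/5, P(D|F1) = 1/25
P(F2) = 3/5, P(D|F2) = 1/10
P(D) = P(D|F1)P(F1) + P(D|F2)P(F2)
     = \frac{19}{250}
P(F2|D) = P(D|F2)P(F2) / P(D)
= \frac{15}{19}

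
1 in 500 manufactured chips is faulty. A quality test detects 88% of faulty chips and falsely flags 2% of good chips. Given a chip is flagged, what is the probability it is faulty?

Let D = the rare event, + = positive/flagged.
P(D) = 1/500
P(+|D) = 88/100 = 22/25
P(+|D') = 2/100 = 1/50
P(+) = P(+|D)P(D) + P(+|D')P(D')
     = \frac{22}{25} × \frac{1}{500} + \frac{1}{50} × \frac{499}{500}
     = \frac{543}{25000}
P(D|+) = P(+|D)P(D)/P(+) = \frac{44}{543}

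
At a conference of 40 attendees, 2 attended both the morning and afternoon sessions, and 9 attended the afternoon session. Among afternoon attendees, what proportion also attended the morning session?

P(A ∩ B) = 2/40 = 1/20
P(B) = 9/40
P(A|B) = P(A ∩ B) / P(B) = (1/20) / (9/40) = 2/9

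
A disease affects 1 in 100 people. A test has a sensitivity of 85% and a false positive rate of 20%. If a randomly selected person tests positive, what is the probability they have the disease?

Let D = the rare event, + = positive/flagged.
P(D) = 1/100
P(+|D) = 85/100 = 17/20
P(+|D') = 20/100 = 1/5
P(+) = P(+|D)P(D) + P(+|D')P(D')
     = \frac{17}{20} × \frac{1}{100} + \frac{1}{5} × \frac{99}{100}
     = \frac{413}{2000}
P(D|+) = P(+|D)P(D)/P(+) = \frac{17}{413}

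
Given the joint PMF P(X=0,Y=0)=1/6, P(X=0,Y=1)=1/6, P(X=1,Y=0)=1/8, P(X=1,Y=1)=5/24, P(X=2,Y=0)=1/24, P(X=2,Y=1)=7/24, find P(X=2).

P(X=2) = P(X=2,Y=0) + P(X=2,Y=1)
= 1/24 + 7/24
= 1/3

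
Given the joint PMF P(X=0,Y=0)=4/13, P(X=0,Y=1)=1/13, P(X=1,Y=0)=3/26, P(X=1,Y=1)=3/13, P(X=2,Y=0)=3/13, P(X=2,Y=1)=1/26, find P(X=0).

P(X=0) = P(X=0,Y=0) + P(X=0,Y=1)
= 4/13 + 1/13
= 5/13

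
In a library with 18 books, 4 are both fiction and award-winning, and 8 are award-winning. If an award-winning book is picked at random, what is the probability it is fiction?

P(A ∩ B) = 4/18 = 2/9
P(B) = 8/18 = 4/9
P(A|B) = P(A ∩ B) / P(B) = (2/9) / (4/9) = 1/2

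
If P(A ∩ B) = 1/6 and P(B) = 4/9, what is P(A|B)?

P(A|B) = P(A ∩ B) / P(B)
= (1/6) / (4/9)
= 3/8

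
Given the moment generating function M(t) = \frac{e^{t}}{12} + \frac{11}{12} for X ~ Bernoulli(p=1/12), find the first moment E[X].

To find E[X], compute M^(1)(0):
M^(1)(t) = \frac{e^{t}}{12}
M^(1)(0) = \frac{1}{12}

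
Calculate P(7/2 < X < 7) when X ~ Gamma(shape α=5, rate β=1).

P(7/2 < X < 7) = ∫_{7/2}^{7} f(x) dx
where f(x) = \frac{x^{4} e^{- x}}{24}
= - \frac{4553}{24 e^{7}} + \frac{3075}{128 e^{\frac{7}{2}}}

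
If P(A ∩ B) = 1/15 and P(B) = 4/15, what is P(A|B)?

P(A|B) = P(A ∩ B) / P(B)
= (1/15) / (4/15)
= 1/4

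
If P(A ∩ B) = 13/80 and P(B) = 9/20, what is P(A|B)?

P(A|B) = P(A ∩ B) / P(B)
= (13/80) / (9/20)
= 13/36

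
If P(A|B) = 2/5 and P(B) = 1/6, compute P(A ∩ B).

By definition, P(A|B) = P(A ∩ B) / P(B)
So P(A ∩ B) = P(A|B) × P(B)
= 2/5 × 1/6
= 1/15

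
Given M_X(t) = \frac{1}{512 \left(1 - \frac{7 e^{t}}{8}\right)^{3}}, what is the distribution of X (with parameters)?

The MGF M(t) = \frac{1}{512 \left(1 - \frac{7 e^{t}}{8}\right)^{3}} is the standard form for the NegativeBinomial distribution.
Comparing with the known MGF formula identifies: NegBin(r=3, p=1/8), X = failures before r-th success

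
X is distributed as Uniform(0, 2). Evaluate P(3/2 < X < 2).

P(3/2 < X < 2) = ∫_{3/2}^{2} f(x) dx
where f(x) = \frac{1}{2}
= \frac{1}{4}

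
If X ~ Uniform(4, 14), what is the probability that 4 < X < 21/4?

P(4 < X < 21/4) = ∫_{4}^{21/4} f(x) dx
where f(x) = \frac{1}{10}
= \frac{1}{8}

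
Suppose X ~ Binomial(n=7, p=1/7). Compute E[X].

For X ~ Binomial(n=7, p=1/7), the expected value is:
E[X] = 1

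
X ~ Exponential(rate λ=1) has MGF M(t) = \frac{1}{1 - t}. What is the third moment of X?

To find E[X^3], compute M^(3)(0):
M^(1)(t) = \frac{1}{\left(1 - t\right)^{2}}
M^(2)(t) = \frac{2}{\left(1 - t\right)^{3}}
M^(3)(t) = \frac{6}{\left(1 - t\right)^{4}}
M^(3)(0) = 6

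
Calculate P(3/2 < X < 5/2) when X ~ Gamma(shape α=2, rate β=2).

P(3/2 < X < 5/2) = ∫_{3/2}^{5/2} f(x) dx
where f(x) = 4 x e^{- 2 x}
= \frac{2 \left(-3 + 2 e^{2}\right)}{e^{5}}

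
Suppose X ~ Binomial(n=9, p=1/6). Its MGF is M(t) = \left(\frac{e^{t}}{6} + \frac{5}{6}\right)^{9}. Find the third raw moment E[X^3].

To find E[X^3], compute M^(3)(0):
M^(1)(t) = \frac{3 \left(\frac{e^{t}}{6} + \frac{5}{6}\right)^{8} e^{t}}{2}
M^(2)(t) = \frac{3 \left(\frac{e^{t}}{6} + \frac{5}{6}\right)^{8} e^{t}}{2} + 2 \left(\frac{e^{t}}{6} + \frac{5}{6}\right)^{7} e^{2 t}
M^(3)(t) = \frac{3 \left(\frac{e^{t}}{6} + \frac{5}{6}\right)^{8} e^{t}}{2} + 6 \left(\frac{e^{t}}{6} + \frac{5}{6}\right)^{7} e^{2 t} + \frac{7 \left(\frac{e^{t}}{6} + \frac{5}{6}\right)^{6} e^{3 t}}{3}
M^(3)(0) = \frac{59}{6}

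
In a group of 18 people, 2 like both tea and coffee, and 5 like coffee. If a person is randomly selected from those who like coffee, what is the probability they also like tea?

P(A ∩ B) = 2/18 = 1/9
P(B) = 5/18
P(A|B) = P(A ∩ B) / P(B) = (1/9) / (5/18) = 2/5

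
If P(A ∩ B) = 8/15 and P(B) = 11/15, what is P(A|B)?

P(A|B) = P(A ∩ B) / P(B)
= (8/15) / (11/15)
= 8/11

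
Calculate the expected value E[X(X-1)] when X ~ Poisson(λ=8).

E[X(X-1)] = E[X² - X] = E[X²] - E[X]
E[X] = 8
E[X²] = Var(X) + (E[X])² = 8 + (8)² = 72
E[X(X-1)] = 72 - 8 = 64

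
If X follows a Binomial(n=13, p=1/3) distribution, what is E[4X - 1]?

For X ~ Binomial(n=13, p=1/3):
E[X] = \frac{13}{3}
E[4X - 1] = 4 × E[X] - 1 = \frac{49}{3}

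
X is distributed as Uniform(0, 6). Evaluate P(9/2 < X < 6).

P(9/2 < X < 6) = ∫_{9/2}^{6} f(x) dx
where f(x) = \frac{1}{6}
= \frac{1}{4}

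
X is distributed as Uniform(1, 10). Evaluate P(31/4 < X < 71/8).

P(31/4 < X < 71/8) = ∫_{31/4}^{71/8} f(x) dx
where f(x) = \frac{1}{9}
= \frac{1}{8}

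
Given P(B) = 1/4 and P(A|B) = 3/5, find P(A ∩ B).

By definition, P(A|B) = P(A ∩ B) / P(B)
So P(A ∩ B) = P(A|B) × P(B)
= 3/5 × 1/4
= 3/20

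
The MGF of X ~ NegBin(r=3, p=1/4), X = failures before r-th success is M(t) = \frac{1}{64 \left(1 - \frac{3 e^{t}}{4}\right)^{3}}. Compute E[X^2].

To find E[X^2], compute M^(2)(0):
M^(1)(t) = \frac{9 e^{t}}{256 \left(1 - \frac{3 e^{t}}{4}\right)^{4}}
M^(2)(t) = \frac{9 e^{t}}{256 \left(1 - \frac{3 e^{t}}{4}\right)^{4}} + \frac{27 e^{2 t}}{256 \left(1 - \frac{3 e^{t}}{4}\right)^{5}}
M^(2)(0) = 117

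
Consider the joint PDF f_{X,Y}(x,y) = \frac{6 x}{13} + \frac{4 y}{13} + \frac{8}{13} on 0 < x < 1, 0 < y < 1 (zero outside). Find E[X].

E[X] = ∫_0^1 ∫_0^1 x × f(x,y) dy dx
= ∫_0^1 ∫_0^1 x × (\frac{6 x}{13} + \frac{4 y}{13} + \frac{8}{13}) dy dx
= \frac{7}{13}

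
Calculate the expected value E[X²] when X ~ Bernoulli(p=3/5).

Using the identity E[X²] = Var(X) + (E[X])²:
E[X] = \frac{3}{5}
Var(X) = \frac{6}{25}
E[X²] = \frac{6}{25} + (\frac{3}{5})²
= \frac{3}{5}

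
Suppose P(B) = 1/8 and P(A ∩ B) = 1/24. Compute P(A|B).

P(A|B) = P(A ∩ B) / P(B)
= (1/24) / (1/8)
= 1/3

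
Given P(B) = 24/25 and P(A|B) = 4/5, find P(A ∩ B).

By definition, P(A|B) = P(A ∩ B) / P(B)
So P(A ∩ B) = P(A|B) × P(B)
= 4/5 × 24/25
= 96/125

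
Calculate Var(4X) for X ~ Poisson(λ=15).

For X ~ Poisson(λ=15):
Var(X) = 15
Var(4X) = (4)² × Var(X) = 16 × 15 = 240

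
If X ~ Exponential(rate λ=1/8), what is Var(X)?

For X ~ Exponential(rate λ=1/8):
Var(X) = 64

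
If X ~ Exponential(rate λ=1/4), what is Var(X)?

For X ~ Exponential(rate λ=1/4):
Var(X) = 16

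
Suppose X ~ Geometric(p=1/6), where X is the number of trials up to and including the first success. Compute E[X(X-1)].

E[X(X-1)] = E[X² - X] = E[X²] - E[X]
E[X] = 6
E[X²] = Var(X) + (E[X])² = 30 + (6)² = 66
E[X(X-1)] = 66 - 6 = 60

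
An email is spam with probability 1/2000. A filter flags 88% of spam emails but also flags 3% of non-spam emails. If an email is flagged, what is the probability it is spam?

Let D = the rare event, + = positive/flagged.
P(D) = 1/2000
P(+|D) = 88/100 = 22/25
P(+|D') = 3/100
P(+) = P(+|D)P(D) + P(+|D')P(D')
     = \frac{22}{25} × \frac{1}{2000} + \frac{3}{100} × \frac{1999}{2000}
     = \frac{1217}{40000}
P(D|+) = P(+|D)P(D)/P(+) = \frac{88}{6085}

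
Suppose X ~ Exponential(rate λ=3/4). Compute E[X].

For X ~ Exponential(rate λ=3/4), the expected value is:
E[X] = \frac{4}{3}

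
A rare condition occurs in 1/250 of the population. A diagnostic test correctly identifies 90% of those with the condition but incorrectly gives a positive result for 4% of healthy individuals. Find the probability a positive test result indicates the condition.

Let D = the rare event, + = positive/flagged.
P(D) = 1/250
P(+|D) = 90/100 = 9/10
P(+|D') = 4/100 = 1/25
P(+) = P(+|D)P(D) + P(+|D')P(D')
     = \frac{9}{10} × \frac{1}{250} + \frac{1}{25} × \frac{249}{250}
     = \frac{543}{12500}
P(D|+) = P(+|D)P(D)/P(+) = \frac{15}{181}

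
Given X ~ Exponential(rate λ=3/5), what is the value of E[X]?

For X ~ Exponential(rate λ=3/5), the expected value is:
E[X] = \frac{5}{3}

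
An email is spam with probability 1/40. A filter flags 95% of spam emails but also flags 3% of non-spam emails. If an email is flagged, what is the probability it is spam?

Let D = the rare event, + = positive/flagged.
P(D) = 1/40
P(+|D) = 95/100 = 19/20
P(+|D') = 3/100
P(+) = P(+|D)P(D) + P(+|D')P(D')
     = \frac{19}{20} × \frac{1}{40} + \frac{3}{100} × \frac{39}{40}
     = \frac{53}{1000}
P(D|+) = P(+|D)P(D)/P(+) = \frac{95}{212}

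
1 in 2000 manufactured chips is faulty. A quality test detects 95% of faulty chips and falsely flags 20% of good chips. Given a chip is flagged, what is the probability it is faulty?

Let D = the rare event, + = positive/flagged.
P(D) = 1/2000
P(+|D) = 95/100 = 19/20
P(+|D') = 20/100 = 1/5
P(+) = P(+|D)P(D) + P(+|D')P(D')
     = \frac{19}{20} × \frac{1}{2000} + \frac{1}{5} × \frac{1999}{2000}
     = \frac{1603}{8000}
P(D|+) = P(+|D)P(D)/P(+) = \frac{19}{8015}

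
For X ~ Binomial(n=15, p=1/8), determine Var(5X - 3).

For X ~ Binomial(n=15, p=1/8):
Var(X) = \frac{105}{64}
Var(5X - 3) = (5)² × Var(X) = 25 × \frac{105}{64} = \frac{2625}{64}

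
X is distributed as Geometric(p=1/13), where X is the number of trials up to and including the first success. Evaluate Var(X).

For X ~ Geometric(p=1/13), where X is the number of trials up to and including the first success:
Var(X) = 156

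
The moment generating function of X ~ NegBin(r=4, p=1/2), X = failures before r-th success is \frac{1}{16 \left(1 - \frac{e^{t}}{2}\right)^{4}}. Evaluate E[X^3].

To find E[X^3], compute M^(3)(0):
M^(1)(t) = \frac{e^{t}}{8 \left(1 - \frac{e^{t}}{2}\right)^{5}}
M^(2)(t) = \frac{e^{t}}{8 \left(1 - \frac{e^{t}}{2}\right)^{5}} + \frac{5 e^{2 t}}{16 \left(1 - \frac{e^{t}}{2}\right)^{6}}
M^(3)(t) = \frac{e^{t}}{8 \left(1 - \frac{e^{t}}{2}\right)^{5}} + \frac{15 e^{2 t}}{16 \left(1 - \frac{e^{t}}{2}\right)^{6}} + \frac{15 e^{3 t}}{16 \left(1 - \frac{e^{t}}{2}\right)^{7}}
M^(3)(0) = 184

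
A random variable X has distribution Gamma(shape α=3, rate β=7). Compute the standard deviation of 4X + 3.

For X ~ Gamma(shape α=3, rate β=7):
Var(X) = \frac{3}{49}
SD(X) = √(Var(X)) = √(\frac{3}{49}) = \frac{\sqrt{3}}{7}
SD(4X + 3) = |4| × SD(X) = 4 × \frac{\sqrt{3}}{7} = \frac{4 \sqrt{3}}{7}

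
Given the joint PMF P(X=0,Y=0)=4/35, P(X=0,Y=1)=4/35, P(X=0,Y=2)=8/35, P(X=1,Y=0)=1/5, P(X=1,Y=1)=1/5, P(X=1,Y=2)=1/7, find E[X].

First find marginal of X:
P(X=0) = 16/35
P(X=1) = 19/35
E[X] = 0 × 16/35 + 1 × 19/35 = 19/35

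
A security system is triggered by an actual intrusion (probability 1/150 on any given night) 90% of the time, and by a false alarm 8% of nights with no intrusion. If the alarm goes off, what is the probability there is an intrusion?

Let D = the rare event, + = positive/flagged.
P(D) = 1/150
P(+|D) = 90/100 = 9/10
P(+|D') = 8/100 = 2/25
P(+) = P(+|D)P(D) + P(+|D')P(D')
     = \frac{9}{10} × \frac{1}{150} + \frac{2}{25} × \frac{149}{150}
     = \frac{641}{7500}
P(D|+) = P(+|D)P(D)/P(+) = \frac{45}{641}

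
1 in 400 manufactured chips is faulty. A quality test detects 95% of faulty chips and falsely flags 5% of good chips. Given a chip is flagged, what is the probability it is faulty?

Let D = the rare event, + = positive/flagged.
P(D) = 1/400
P(+|D) = 95/100 = 19/20
P(+|D') = 5/100 = 1/20
P(+) = P(+|D)P(D) + P(+|D')P(D')
     = \frac{19}{20} × \frac{1}{400} + \frac{1}{20} × \frac{399}{400}
     = \frac{209}{4000}
P(D|+) = P(+|D)P(D)/P(+) = \frac{1}{22}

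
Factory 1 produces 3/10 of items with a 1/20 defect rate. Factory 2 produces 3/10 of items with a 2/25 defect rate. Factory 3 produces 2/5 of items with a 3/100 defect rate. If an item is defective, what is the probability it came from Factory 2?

Using Bayes' theorem:
P(F1) = 3/10, P(D|F1) = 1/20
P(F2) = 3/10, P(D|F2) = 2/25
P(F3) = 2/5, P(D|F3) = 3/100
P(D) = P(D|F1)P(F1) + P(D|F2)P(F2) + P(D|F3)P(F3)
     = \frac{51}{1000}
P(F2|D) = P(D|F2)P(F2) / P(D)
= \frac{8}{17}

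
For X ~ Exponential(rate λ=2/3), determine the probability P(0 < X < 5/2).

P(0 < X < 5/2) = ∫_{0}^{5/2} f(x) dx
where f(x) = \frac{2 e^{- \frac{2 x}{3}}}{3}
= 1 - e^{- \frac{5}{3}}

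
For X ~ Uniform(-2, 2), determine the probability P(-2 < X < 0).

P(-2 < X < 0) = ∫_{-2}^{0} f(x) dx
where f(x) = \frac{1}{4}
= \frac{1}{2}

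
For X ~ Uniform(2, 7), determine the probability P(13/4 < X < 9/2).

P(13/4 < X < 9/2) = ∫_{13/4}^{9/2} f(x) dx
where f(x) = \frac{1}{5}
= \frac{1}{4}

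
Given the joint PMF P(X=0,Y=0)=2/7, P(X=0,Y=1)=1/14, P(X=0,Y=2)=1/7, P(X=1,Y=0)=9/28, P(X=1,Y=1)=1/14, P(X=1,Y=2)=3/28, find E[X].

First find marginal of X:
P(X=0) = 1/2
P(X=1) = 1/2
E[X] = 0 × 1/2 + 1 × 1/2 = 1/2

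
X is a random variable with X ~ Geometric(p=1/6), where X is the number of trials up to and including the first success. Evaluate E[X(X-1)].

E[X(X-1)] = E[X² - X] = E[X²] - E[X]
E[X] = 6
E[X²] = Var(X) + (E[X])² = 30 + (6)² = 66
E[X(X-1)] = 66 - 6 = 60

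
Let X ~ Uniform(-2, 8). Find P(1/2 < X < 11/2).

P(1/2 < X < 11/2) = ∫_{1/2}^{11/2} f(x) dx
where f(x) = \frac{1}{10}
= \frac{1}{2}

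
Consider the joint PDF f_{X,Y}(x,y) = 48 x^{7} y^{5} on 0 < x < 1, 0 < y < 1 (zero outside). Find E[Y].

E[Y] = ∫_0^1 ∫_0^1 y × f(x,y) dx dy
= \frac{6}{7}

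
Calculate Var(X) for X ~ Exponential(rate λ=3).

For X ~ Exponential(rate λ=3):
Var(X) = \frac{1}{9}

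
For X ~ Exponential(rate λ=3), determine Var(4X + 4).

For X ~ Exponential(rate λ=3):
Var(X) = \frac{1}{9}
Var(4X + 4) = (4)² × Var(X) = 16 × \frac{1}{9} = \frac{16}{9}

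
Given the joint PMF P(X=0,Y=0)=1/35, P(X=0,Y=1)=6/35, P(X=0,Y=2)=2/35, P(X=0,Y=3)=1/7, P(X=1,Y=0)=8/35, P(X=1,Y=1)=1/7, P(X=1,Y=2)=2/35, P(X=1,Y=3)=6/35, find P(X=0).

P(X=0) = P(X=0,Y=0) + P(X=0,Y=1) + P(X=0,Y=2) + P(X=0,Y=3)
= 1/35 + 6/35 + 2/35 + 1/7
= 2/5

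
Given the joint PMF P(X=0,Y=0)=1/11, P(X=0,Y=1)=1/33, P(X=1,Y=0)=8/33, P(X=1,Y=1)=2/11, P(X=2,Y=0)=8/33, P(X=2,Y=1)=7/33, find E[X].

First find marginal of X:
P(X=0) = 4/33
P(X=1) = 14/33
P(X=2) = 5/11
E[X] = 0 × 4/33 + 1 × 14/33 + 2 × 5/11 = 4/3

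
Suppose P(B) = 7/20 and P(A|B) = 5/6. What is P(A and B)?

By definition, P(A|B) = P(A ∩ B) / P(B)
So P(A ∩ B) = P(A|B) × P(B)
= 5/6 × 7/20
= 7/24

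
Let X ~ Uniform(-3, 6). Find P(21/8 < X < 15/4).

P(21/8 < X < 15/4) = ∫_{21/8}^{15/4} f(x) dx
where f(x) = \frac{1}{9}
= \frac{1}{8}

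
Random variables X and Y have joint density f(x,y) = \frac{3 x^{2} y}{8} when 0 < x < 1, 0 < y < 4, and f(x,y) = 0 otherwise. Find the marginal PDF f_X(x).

f_X(x) = ∫_0^4 f(x,y) dy
= ∫_0^4 \frac{3 x^{2} y}{8} dy
= 3 x^{2} for 0 < x < 1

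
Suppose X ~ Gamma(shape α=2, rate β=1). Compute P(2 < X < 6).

P(2 < X < 6) = ∫_{2}^{6} f(x) dx
where f(x) = x e^{- x}
= \frac{-7 + 3 e^{4}}{e^{6}}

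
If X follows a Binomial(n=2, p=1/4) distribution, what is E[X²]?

Using the identity E[X²] = Var(X) + (E[X])²:
E[X] = \frac{1}{2}
Var(X) = \frac{3}{8}
E[X²] = \frac{3}{8} + (\frac{1}{2})²
= \frac{5}{8}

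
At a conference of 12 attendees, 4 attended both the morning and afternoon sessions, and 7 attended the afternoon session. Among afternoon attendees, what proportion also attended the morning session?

P(A ∩ B) = 4/12 = 1/3
P(B) = 7/12
P(A|B) = P(A ∩ B) / P(B) = (1/3) / (7/12) = 4/7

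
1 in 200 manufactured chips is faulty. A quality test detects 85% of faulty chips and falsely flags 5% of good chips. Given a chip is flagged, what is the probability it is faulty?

Let D = the rare event, + = positive/flagged.
P(D) = 1/200
P(+|D) = 85/100 = 17/20
P(+|D') = 5/100 = 1/20
P(+) = P(+|D)P(D) + P(+|D')P(D')
     = \frac{17}{20} × \frac{1}{200} + \frac{1}{20} × \frac{199}{200}
     = \frac{27}{500}
P(D|+) = P(+|D)P(D)/P(+) = \frac{17}{216}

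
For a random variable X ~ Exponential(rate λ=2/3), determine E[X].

For X ~ Exponential(rate λ=2/3), the expected value is:
E[X] = \frac{3}{2}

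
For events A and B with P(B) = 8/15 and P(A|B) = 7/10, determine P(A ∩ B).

By definition, P(A|B) = P(A ∩ B) / P(B)
So P(A ∩ B) = P(A|B) × P(B)
= 7/10 × 8/15
= 28/75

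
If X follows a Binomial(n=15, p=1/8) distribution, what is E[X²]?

Using the identity E[X²] = Var(X) + (E[X])²:
E[X] = \frac{15}{8}
Var(X) = \frac{105}{64}
E[X²] = \frac{105}{64} + (\frac{15}{8})²
= \frac{165}{32}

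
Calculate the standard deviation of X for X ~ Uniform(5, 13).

For X ~ Uniform(5, 13):
Var(X) = \frac{16}{3}
SD(X) = √(Var(X)) = √(\frac{16}{3}) = \frac{4 \sqrt{3}}{3}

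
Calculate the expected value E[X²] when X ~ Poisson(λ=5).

Using the identity E[X²] = Var(X) + (E[X])²:
E[X] = 5
Var(X) = 5
E[X²] = 5 + (5)²
= 30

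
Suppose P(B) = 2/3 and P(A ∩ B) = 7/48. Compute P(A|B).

P(A|B) = P(A ∩ B) / P(B)
= (7/48) / (2/3)
= 7/32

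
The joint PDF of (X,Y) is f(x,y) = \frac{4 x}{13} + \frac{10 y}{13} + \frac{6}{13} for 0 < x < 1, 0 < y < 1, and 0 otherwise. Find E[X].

E[X] = ∫_0^1 ∫_0^1 x × f(x,y) dy dx
= ∫_0^1 ∫_0^1 x × (\frac{4 x}{13} + \frac{10 y}{13} + \frac{6}{13}) dy dx
= \frac{41}{78}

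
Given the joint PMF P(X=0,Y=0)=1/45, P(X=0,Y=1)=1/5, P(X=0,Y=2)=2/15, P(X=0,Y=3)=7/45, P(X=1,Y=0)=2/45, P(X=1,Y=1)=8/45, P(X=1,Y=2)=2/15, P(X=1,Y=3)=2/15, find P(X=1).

P(X=1) = P(X=1,Y=0) + P(X=1,Y=1) + P(X=1,Y=2) + P(X=1,Y=3)
= 2/45 + 8/45 + 2/15 + 2/15
= 22/45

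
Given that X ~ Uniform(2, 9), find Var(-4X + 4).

For X ~ Uniform(2, 9):
Var(X) = \frac{49}{12}
Var(-4X + 4) = (-4)² × Var(X) = 16 × \frac{49}{12} = \frac{196}{3}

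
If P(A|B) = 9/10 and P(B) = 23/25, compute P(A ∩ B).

By definition, P(A|B) = P(A ∩ B) / P(B)
So P(A ∩ B) = P(A|B) × P(B)
= 9/10 × 23/25
= 207/250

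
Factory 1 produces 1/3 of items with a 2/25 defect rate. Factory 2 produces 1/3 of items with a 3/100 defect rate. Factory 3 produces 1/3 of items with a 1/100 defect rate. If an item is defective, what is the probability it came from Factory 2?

Using Bayes' theorem:
P(F1) = 1/3, P(D|F1) = 2/25
P(F2) = 1/3, P(D|F2) = 3/100
P(F3) = 1/3, P(D|F3) = 1/100
P(D) = P(D|F1)P(F1) + P(D|F2)P(F2) + P(D|F3)P(F3)
     = \frac{1}{25}
P(F2|D) = P(D|F2)P(F2) / P(D)
= \frac{1}{4}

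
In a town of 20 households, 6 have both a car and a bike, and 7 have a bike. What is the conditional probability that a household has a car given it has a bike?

P(A ∩ B) = 6/20 = 3/10
P(B) = 7/20
P(A|B) = P(A ∩ B) / P(B) = (3/10) / (7/20) = 6/7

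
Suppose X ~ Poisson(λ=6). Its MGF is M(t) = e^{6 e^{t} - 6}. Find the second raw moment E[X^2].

To find E[X^2], compute M^(2)(0):
M^(1)(t) = 6 e^{t} e^{6 e^{t} - 6}
M^(2)(t) = 36 e^{2 t} e^{6 e^{t} - 6} + 6 e^{t} e^{6 e^{t} - 6}
M^(2)(0) = 42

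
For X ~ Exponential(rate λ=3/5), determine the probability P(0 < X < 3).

P(0 < X < 3) = ∫_{0}^{3} f(x) dx
where f(x) = \frac{3 e^{- \frac{3 x}{5}}}{5}
= 1 - e^{- \frac{9}{5}}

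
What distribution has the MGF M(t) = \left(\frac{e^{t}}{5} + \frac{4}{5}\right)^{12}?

The MGF M(t) = \left(\frac{e^{t}}{5} + \frac{4}{5}\right)^{12} is the standard form for the Binomial distribution.
Comparing with the known MGF formula identifies: Binomial(n=12, p=1/5)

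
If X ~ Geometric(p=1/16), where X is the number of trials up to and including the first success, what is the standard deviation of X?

For X ~ Geometric(p=1/16), where X is the number of trials up to and including the first success:
Var(X) = 240
SD(X) = √(Var(X)) = √(240) = 4 \sqrt{15}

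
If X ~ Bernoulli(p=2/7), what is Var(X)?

For X ~ Bernoulli(p=2/7):
Var(X) = \frac{10}{49}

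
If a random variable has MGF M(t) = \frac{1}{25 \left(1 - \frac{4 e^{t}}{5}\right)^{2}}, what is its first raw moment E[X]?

To find E[X], compute M^(1)(0):
M^(1)(t) = \frac{8 e^{t}}{125 \left(1 - \frac{4 e^{t}}{5}\right)^{3}}
M^(1)(0) = 8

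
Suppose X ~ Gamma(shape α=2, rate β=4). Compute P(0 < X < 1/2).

P(0 < X < 1/2) = ∫_{0}^{1/2} f(x) dx
where f(x) = 16 x e^{- 4 x}
= 1 - \frac{3}{e^{2}}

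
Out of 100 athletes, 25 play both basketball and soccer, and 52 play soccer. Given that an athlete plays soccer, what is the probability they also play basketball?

P(A ∩ B) = 25/100 = 1/4
P(B) = 52/100 = 13/25
P(A|B) = P(A ∩ B) / P(B) = (1/4) / (13/25) = 25/52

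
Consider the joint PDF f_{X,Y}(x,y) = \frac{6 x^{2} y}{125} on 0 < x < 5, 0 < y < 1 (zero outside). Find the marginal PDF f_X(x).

f_X(x) = ∫_0^1 f(x,y) dy
= ∫_0^1 \frac{6 x^{2} y}{125} dy
= \frac{3 x^{2}}{125} for 0 < x < 5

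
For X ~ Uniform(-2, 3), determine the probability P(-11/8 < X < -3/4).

P(-11/8 < X < -3/4) = ∫_{-11/8}^{-3/4} f(x) dx
where f(x) = \frac{1}{5}
= \frac{1}{8}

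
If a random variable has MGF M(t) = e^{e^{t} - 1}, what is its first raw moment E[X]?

To find E[X], compute M^(1)(0):
M^(1)(t) = e^{t} e^{e^{t} - 1}
M^(1)(0) = 1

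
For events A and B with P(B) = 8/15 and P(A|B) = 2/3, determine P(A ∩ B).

By definition, P(A|B) = P(A ∩ B) / P(B)
So P(A ∩ B) = P(A|B) × P(B)
= 2/3 × 8/15
= 16/45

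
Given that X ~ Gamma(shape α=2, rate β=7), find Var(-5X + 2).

For X ~ Gamma(shape α=2, rate β=7):
Var(X) = \frac{2}{49}
Var(-5X + 2) = (-5)² × Var(X) = 25 × \frac{2}{49} = \frac{50}{49}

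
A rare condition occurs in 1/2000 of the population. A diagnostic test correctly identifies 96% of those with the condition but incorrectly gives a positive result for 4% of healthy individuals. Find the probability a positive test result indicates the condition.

Let D = the rare event, + = positive/flagged.
P(D) = 1/2000
P(+|D) = 96/100 = 24/25
P(+|D') = 4/100 = 1/25
P(+) = P(+|D)P(D) + P(+|D')P(D')
     = \frac{24}{25} × \frac{1}{2000} + \frac{1}{25} × \frac{1999}{2000}
     = \frac{2023}{50000}
P(D|+) = P(+|D)P(D)/P(+) = \frac{24}{2023}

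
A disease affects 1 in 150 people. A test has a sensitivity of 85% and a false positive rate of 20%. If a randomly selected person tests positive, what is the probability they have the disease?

Let D = the rare event, + = positive/flagged.
P(D) = 1/150
P(+|D) = 85/100 = 17/20
P(+|D') = 20/100 = 1/5
P(+) = P(+|D)P(D) + P(+|D')P(D')
     = \frac{17}{20} × \frac{1}{150} + \frac{1}{5} × \frac{149}{150}
     = \frac{613}{3000}
P(D|+) = P(+|D)P(D)/P(+) = \frac{17}{613}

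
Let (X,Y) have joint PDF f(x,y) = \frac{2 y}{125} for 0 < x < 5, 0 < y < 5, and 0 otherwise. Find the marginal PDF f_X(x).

f_X(x) = ∫_0^5 f(x,y) dy
= ∫_0^5 \frac{2 y}{125} dy
= \frac{1}{5} for 0 < x < 5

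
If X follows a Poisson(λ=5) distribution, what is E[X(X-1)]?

E[X(X-1)] = E[X² - X] = E[X²] - E[X]
E[X] = 5
E[X²] = Var(X) + (E[X])² = 5 + (5)² = 30
E[X(X-1)] = 30 - 5 = 25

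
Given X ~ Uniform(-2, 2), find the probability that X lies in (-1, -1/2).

P(-1 < X < -1/2) = ∫_{-1}^{-1/2} f(x) dx
where f(x) = \frac{1}{4}
= \frac{1}{8}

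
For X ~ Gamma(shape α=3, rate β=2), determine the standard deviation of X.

For X ~ Gamma(shape α=3, rate β=2):
Var(X) = \frac{3}{4}
SD(X) = √(Var(X)) = √(\frac{3}{4}) = \frac{\sqrt{3}}{2}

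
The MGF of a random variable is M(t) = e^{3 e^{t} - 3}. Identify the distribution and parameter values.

The MGF M(t) = e^{3 e^{t} - 3} is the standard form for the Poisson distribution.
Comparing with the known MGF formula identifies: Poisson(λ=3)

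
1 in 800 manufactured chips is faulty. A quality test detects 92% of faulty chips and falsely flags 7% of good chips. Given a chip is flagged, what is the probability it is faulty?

Let D = the rare event, + = positive/flagged.
P(D) = 1/800
P(+|D) = 92/100 = 23/25
P(+|D') = 7/100
P(+) = P(+|D)P(D) + P(+|D')P(D')
     = \frac{23}{25} × \frac{1}{800} + \frac{7}{100} × \frac{799}{800}
     = \frac{1137}{16000}
P(D|+) = P(+|D)P(D)/P(+) = \frac{92}{5685}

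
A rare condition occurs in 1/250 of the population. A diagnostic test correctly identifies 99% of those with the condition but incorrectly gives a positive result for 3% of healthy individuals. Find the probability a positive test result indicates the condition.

Let D = the rare event, + = positive/flagged.
P(D) = 1/250
P(+|D) = 99/100
P(+|D') = 3/100
P(+) = P(+|D)P(D) + P(+|D')P(D')
     = \frac{99}{100} × \frac{1}{250} + \frac{3}{100} × \frac{249}{250}
     = \frac{423}{12500}
P(D|+) = P(+|D)P(D)/P(+) = \frac{11}{94}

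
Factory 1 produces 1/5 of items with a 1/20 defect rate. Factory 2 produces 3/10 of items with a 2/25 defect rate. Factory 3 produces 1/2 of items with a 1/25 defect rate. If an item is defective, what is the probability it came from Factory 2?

Using Bayes' theorem:
P(F1) = 1/5, P(D|F1) = 1/20
P(F2) = 3/10, P(D|F2) = 2/25
P(F3) = 1/2, P(D|F3) = 1/25
P(D) = P(D|F1)P(F1) + P(D|F2)P(F2) + P(D|F3)P(F3)
     = \frac{27}{500}
P(F2|D) = P(D|F2)P(F2) / P(D)
= \frac{4}{9}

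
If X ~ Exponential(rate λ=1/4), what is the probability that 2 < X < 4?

P(2 < X < 4) = ∫_{2}^{4} f(x) dx
where f(x) = \frac{e^{- \frac{x}{4}}}{4}
= - \frac{1}{e} + e^{- \frac{1}{2}}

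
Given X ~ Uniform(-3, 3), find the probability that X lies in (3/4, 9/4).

P(3/4 < X < 9/4) = ∫_{3/4}^{9/4} f(x) dx
where f(x) = \frac{1}{6}
= \frac{1}{4}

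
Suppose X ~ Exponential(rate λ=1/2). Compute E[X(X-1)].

E[X(X-1)] = E[X² - X] = E[X²] - E[X]
E[X] = 2
E[X²] = Var(X) + (E[X])² = 4 + (2)² = 8
E[X(X-1)] = 8 - 2 = 6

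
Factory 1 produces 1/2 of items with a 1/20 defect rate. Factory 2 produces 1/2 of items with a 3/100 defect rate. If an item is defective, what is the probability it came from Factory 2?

Using Bayes' theorem:
P(F1) = 1/2, P(D|F1) = 1/20
P(F2) = 1/2, P(D|F2) = 3/100
P(D) = P(D|F1)P(F1) + P(D|F2)P(F2)
     = \frac{1}{25}
P(F2|D) = P(D|F2)P(F2) / P(D)
= \frac{3}{8}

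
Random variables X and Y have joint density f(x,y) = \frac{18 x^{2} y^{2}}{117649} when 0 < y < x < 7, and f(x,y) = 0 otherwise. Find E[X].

f_X(x) = ∫_0^x \frac{18 x^{2} y^{2}}{117649} dy = \frac{6 x^{5}}{117649}
E[X] = ∫_0^7 x × (\frac{6 x^{5}}{117649}) dx = 6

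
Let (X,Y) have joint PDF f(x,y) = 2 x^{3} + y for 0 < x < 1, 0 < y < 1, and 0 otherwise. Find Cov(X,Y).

E[XY] = ∫∫ xy × f(x,y) dx dy = \frac{11}{30}
E[X] = \frac{13}{20}
E[Y] = \frac{7}{12}
Cov(X,Y) = E[XY] - E[X]E[Y] = - \frac{1}{80}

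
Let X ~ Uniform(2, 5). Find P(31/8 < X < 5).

P(31/8 < X < 5) = ∫_{31/8}^{5} f(x) dx
where f(x) = \frac{1}{3}
= \frac{3}{8}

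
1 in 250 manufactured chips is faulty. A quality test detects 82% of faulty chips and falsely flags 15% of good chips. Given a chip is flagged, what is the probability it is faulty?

Let D = the rare event, + = positive/flagged.
P(D) = 1/250
P(+|D) = 82/100 = 41/50
P(+|D') = 15/100 = 3/20
P(+) = P(+|D)P(D) + P(+|D')P(D')
     = \frac{41}{50} × \frac{1}{250} + \frac{3}{20} × \frac{249}{250}
     = \frac{3817}{25000}
P(D|+) = P(+|D)P(D)/P(+) = \frac{82}{3817}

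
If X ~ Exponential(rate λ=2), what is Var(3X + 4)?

For X ~ Exponential(rate λ=2):
Var(X) = \frac{1}{4}
Var(3X + 4) = (3)² × Var(X) = 9 × \frac{1}{4} = \frac{9}{4}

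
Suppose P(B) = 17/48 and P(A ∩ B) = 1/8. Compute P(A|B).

P(A|B) = P(A ∩ B) / P(B)
= (1/8) / (17/48)
= 6/17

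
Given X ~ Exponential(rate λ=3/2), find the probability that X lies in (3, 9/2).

P(3 < X < 9/2) = ∫_{3}^{9/2} f(x) dx
where f(x) = \frac{3 e^{- \frac{3 x}{2}}}{2}
= - \frac{1}{e^{\frac{27}{4}}} + e^{- \frac{9}{2}}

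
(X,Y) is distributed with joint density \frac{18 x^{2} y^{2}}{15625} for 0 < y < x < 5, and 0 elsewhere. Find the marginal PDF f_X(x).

f_X(x) = ∫_0^x \frac{18 x^{2} y^{2}}{15625} dy = \frac{6 x^{5}}{15625}
for 0 < x < 5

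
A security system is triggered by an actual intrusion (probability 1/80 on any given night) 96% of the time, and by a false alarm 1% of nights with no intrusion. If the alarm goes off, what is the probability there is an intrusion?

Let D = the rare event, + = positive/flagged.
P(D) = 1/80
P(+|D) = 96/100 = 24/25
P(+|D') = 1/100
P(+) = P(+|D)P(D) + P(+|D')P(D')
     = \frac{24}{25} × \frac{1}{80} + \frac{1}{100} × \frac{79}{80}
     = \frac{7}{320}
P(D|+) = P(+|D)P(D)/P(+) = \frac{96}{175}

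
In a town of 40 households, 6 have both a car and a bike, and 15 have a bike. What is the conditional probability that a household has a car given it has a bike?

P(A ∩ B) = 6/40 = 3/20
P(B) = 15/40 = 3/8
P(A|B) = P(A ∩ B) / P(B) = (3/20) / (3/8) = 2/5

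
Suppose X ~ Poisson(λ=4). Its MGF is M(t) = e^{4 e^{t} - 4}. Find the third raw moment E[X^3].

To find E[X^3], compute M^(3)(0):
M^(1)(t) = 4 e^{t} e^{4 e^{t} - 4}
M^(2)(t) = 16 e^{2 t} e^{4 e^{t} - 4} + 4 e^{t} e^{4 e^{t} - 4}
M^(3)(t) = 64 e^{3 t} e^{4 e^{t} - 4} + 48 e^{2 t} e^{4 e^{t} - 4} + 4 e^{t} e^{4 e^{t} - 4}
M^(3)(0) = 116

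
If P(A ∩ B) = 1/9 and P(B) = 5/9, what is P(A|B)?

P(A|B) = P(A ∩ B) / P(B)
= (1/9) / (5/9)
= 1/5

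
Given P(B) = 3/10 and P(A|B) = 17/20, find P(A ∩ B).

By definition, P(A|B) = P(A ∩ B) / P(B)
So P(A ∩ B) = P(A|B) × P(B)
= 17/20 × 3/10
= 51/200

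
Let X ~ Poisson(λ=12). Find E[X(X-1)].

E[X(X-1)] = E[X² - X] = E[X²] - E[X]
E[X] = 12
E[X²] = Var(X) + (E[X])² = 12 + (12)² = 156
E[X(X-1)] = 156 - 12 = 144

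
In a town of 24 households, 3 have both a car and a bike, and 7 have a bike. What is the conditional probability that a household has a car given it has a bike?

P(A ∩ B) = 3/24 = 1/8
P(B) = 7/24
P(A|B) = P(A ∩ B) / P(B) = (1/8) / (7/24) = 3/7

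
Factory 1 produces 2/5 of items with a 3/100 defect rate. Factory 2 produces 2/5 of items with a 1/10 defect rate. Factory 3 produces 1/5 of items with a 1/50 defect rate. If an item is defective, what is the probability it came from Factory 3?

Using Bayes' theorem:
P(F1) = 2/5, P(D|F1) = 3/100
P(F2) = 2/5, P(D|F2) = 1/10
P(F3) = 1/5, P(D|F3) = 1/50
P(D) = P(D|F1)P(F1) + P(D|F2)P(F2) + P(D|F3)P(F3)
     = \frac{7}{125}
P(F3|D) = P(D|F3)P(F3) / P(D)
= \frac{1}{14}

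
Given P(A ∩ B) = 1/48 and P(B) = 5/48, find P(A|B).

P(A|B) = P(A ∩ B) / P(B)
= (1/48) / (5/48)
= 1/5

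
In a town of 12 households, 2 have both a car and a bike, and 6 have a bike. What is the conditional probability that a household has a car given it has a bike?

P(A ∩ B) = 2/12 = 1/6
P(B) = 6/12 = 1/2
P(A|B) = P(A ∩ B) / P(B) = (1/6) / (1/2) = 1/3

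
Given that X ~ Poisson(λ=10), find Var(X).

For X ~ Poisson(λ=10):
Var(X) = 10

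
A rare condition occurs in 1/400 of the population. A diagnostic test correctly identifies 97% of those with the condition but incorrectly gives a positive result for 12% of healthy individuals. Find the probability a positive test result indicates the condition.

Let D = the rare event, + = positive/flagged.
P(D) = 1/400
P(+|D) = 97/100
P(+|D') = 12/100 = 3/25
P(+) = P(+|D)P(D) + P(+|D')P(D')
     = \frac{97}{100} × \frac{1}{400} + \frac{3}{25} × \frac{399}{400}
     = \frac{977}{8000}
P(D|+) = P(+|D)P(D)/P(+) = \frac{97}{4885}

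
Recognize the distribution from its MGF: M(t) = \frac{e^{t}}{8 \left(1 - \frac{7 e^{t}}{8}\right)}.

The MGF M(t) = \frac{e^{t}}{8 \left(1 - \frac{7 e^{t}}{8}\right)} is the standard form for the Geometric distribution.
Comparing with the known MGF formula identifies: Geometric(p=1/8), X = trial number of first success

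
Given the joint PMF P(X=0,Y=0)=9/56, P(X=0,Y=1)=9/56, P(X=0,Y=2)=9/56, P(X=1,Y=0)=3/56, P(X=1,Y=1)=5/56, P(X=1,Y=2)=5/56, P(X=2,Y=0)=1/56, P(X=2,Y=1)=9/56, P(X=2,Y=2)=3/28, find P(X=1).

P(X=1) = P(X=1,Y=0) + P(X=1,Y=1) + P(X=1,Y=2)
= 3/56 + 5/56 + 5/56
= 13/56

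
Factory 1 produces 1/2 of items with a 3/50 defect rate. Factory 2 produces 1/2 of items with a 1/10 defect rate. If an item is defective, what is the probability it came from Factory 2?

Using Bayes' theorem:
P(F1) = 1/2, P(D|F1) = 3/50
P(F2) = 1/2, P(D|F2) = 1/10
P(D) = P(D|F1)P(F1) + P(D|F2)P(F2)
     = \frac{2}{25}
P(F2|D) = P(D|F2)P(F2) / P(D)
= \frac{5}{8}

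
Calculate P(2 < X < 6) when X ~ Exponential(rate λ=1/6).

P(2 < X < 6) = ∫_{2}^{6} f(x) dx
where f(x) = \frac{e^{- \frac{x}{6}}}{6}
= - \frac{1}{e} + e^{- \frac{1}{3}}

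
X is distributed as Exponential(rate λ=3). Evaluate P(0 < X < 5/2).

P(0 < X < 5/2) = ∫_{0}^{5/2} f(x) dx
where f(x) = 3 e^{- 3 x}
= 1 - e^{- \frac{15}{2}}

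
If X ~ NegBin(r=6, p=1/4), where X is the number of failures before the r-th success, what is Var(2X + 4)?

For X ~ NegBin(r=6, p=1/4), where X is the number of failures before the r-th success:
Var(X) = 72
Var(2X + 4) = (2)² × Var(X) = 4 × 72 = 288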